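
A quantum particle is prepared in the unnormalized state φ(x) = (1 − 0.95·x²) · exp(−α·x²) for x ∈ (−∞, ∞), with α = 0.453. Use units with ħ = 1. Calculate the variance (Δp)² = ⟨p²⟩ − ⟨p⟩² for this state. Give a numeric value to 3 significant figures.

Compute ⟨p⟩ and ⟨p²⟩ separately; (Δp)² = ⟨p²⟩ − ⟨p⟩².
Expand each integrand as polynomial × e^(−2αx²) and use ∫x^(2j)·e^(−2αx²) dx = (2j−1)!!/(4α)^j · √(π/(2α)), odd powers → 0; here √(π/(2α)) = 1.8621. Differentiate with the product rule, d/dx e^(−αx²) = −2αx·e^(−αx²).
Normalization: ∫|φ|² dx = 1.4451.
⟨p⟩ = 0.0000 and ⟨p²⟩ = 2.3189.
(Δp)² = 2.3189 − (0.0000)² = 2.3189.

2.32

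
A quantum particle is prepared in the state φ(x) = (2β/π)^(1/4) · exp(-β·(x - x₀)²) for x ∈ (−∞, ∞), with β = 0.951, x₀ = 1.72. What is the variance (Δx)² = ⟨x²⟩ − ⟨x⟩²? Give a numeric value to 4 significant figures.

Compute ⟨x⟩ and ⟨x²⟩ separately, then (Δx)² = ⟨x²⟩ − ⟨x⟩².
Gaussian moments (u = x − x₀): ∫u^(2j)·e^(−2βu²) du = (2j−1)!!/(4β)^j · √(π/(2β)), odd powers integrate to 0; here √(π/(2β)) = 1.2852.
⟨x⟩ = 1.7200 and ⟨x²⟩ = 3.2213.
(Δx)² = 3.2213 − (1.7200)² = 0.26288.

0.2629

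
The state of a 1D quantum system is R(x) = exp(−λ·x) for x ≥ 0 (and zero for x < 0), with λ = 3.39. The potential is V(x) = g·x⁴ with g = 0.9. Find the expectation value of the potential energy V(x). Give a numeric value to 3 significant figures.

0.0102

⟨V⟩ = ∫ V(x)·|R|² dx / ∫|R|² dx.
Every integrand reduces to terms xʲ·e^(−2λx) on [0, ∞); use ∫₀^∞ xʲ·e^(−2λx) dx = j!/(2λ)^(j+1).
State is unnormalized: ∫|R|² dx = 0.14749, and ∫R*·V(x)·R dx = 0.0015077, so ⟨V⟩ = 0.0015077 / 0.14749.
⟨V⟩ = 0.010222.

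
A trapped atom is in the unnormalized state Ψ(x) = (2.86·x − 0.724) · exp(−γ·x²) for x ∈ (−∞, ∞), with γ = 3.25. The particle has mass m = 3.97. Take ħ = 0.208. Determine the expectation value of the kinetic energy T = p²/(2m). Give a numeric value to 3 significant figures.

T = −(ħ²/2m) d²/dx², so ⟨T⟩ = −(ħ²/2m) ∫ Ψ*·Ψ'' dx / ∫|Ψ|² dx; with m = 3.97.
Expand each integrand as polynomial × e^(−2γx²) and use ∫x^(2j)·e^(−2γx²) dx = (2j−1)!!/(4γ)^j · √(π/(2γ)), odd powers → 0; here √(π/(2γ)) = 0.69521. Differentiate with the product rule, d/dx e^(−γx²) = −2γx·e^(−γx²).
State is unnormalized: ∫|Ψ|² dx = 0.80184, and ∫Ψ*·(−ħ²/2m · Ψ'') dx = 0.029692, so ⟨T⟩ = 0.029692 / 0.80184.
⟨T⟩ = 0.037030.

0.0370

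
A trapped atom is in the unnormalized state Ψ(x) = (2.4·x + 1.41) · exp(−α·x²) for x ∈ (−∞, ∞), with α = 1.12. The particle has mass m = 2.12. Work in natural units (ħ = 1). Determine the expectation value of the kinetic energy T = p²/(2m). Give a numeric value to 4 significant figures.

T = −(ħ²/2m) d²/dx², so ⟨T⟩ = −(ħ²/2m) ∫ Ψ*·Ψ'' dx / ∫|Ψ|² dx; with m = 2.12.
Expand each integrand as polynomial × e^(−2αx²) and use ∫x^(2j)·e^(−2αx²) dx = (2j−1)!!/(4α)^j · √(π/(2α)), odd powers → 0; here √(π/(2α)) = 1.1843. Differentiate with the product rule, d/dx e^(−αx²) = −2αx·e^(−αx²).
State is unnormalized: ∫|Ψ|² dx = 3.8771, and ∫Ψ*·(−ħ²/2m · Ψ'') dx = 1.8285, so ⟨T⟩ = 1.8285 / 3.8771.
⟨T⟩ = 0.47163.

0.4716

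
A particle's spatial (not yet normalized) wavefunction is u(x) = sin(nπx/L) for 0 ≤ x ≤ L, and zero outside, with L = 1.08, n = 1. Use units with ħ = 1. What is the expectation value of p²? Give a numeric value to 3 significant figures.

p² u = −ħ² d²u/dx²; ⟨p²⟩ = −ħ² ∫ u*·u'' dx / ∫|u|² dx.
d/dx sin(nπx/L) = (nπ/L)·cos(nπx/L) and d²/dx² sin(nπx/L) = −(nπ/L)²·sin(nπx/L); on 0 ≤ x ≤ L, ∫sin²(nπx/L) dx = L/2 and ∫sin(nπx/L)·cos(nπx/L) dx = 0.
State is unnormalized: ∫|u|² dx = 0.54000, and ∫u*·(−ħ² u'') dx = 4.5693, so ⟨p²⟩ = 4.5693 / 0.54000.
⟨p²⟩ = 8.4616.

8.46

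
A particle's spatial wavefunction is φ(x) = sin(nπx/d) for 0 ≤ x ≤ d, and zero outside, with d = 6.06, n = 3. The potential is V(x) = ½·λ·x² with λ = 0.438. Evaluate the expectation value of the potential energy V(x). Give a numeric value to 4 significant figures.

2.636

⟨V⟩ = ∫ V(x)·|φ|² dx / ∫|φ|² dx.
With sin²θ = (1 − cos2θ)/2 on 0 ≤ x ≤ d: ∫sin²(nπx/d) dx = d/2, ∫x·sin²(nπx/d) dx = d²/4, ∫x²·sin²(nπx/d) dx = d³·(1/6 − 1/(4n²π²)); higher powers xᵏ the same way, integrating xᵏ·cos(2nπx/d) by parts.
State is unnormalized: ∫|φ|² dx = 3.0300, and ∫φ*·V(x)·φ dx = 7.9857, so ⟨V⟩ = 7.9857 / 3.0300.
⟨V⟩ = 2.6356.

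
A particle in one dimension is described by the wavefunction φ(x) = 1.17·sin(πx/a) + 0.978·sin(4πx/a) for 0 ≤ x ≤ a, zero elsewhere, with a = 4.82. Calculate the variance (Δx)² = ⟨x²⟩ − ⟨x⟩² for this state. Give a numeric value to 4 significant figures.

1.208

Compute ⟨x⟩ and ⟨x²⟩ separately, then (Δx)² = ⟨x²⟩ − ⟨x⟩².
On 0 ≤ x ≤ a (j ≠ l): ∫sin²(jπx/a) dx = a/2, ∫sin(jπx/a)·sin(lπx/a) dx = 0; diagonal moments ∫x·sin²(jπx/a) dx = a²/4, ∫x²·sin²(jπx/a) dx = a³·(1/6 − 1/(4j²π²)); cross terms ∫x·sin(jπx/a)·sin(lπx/a) dx = 0 for j + l even and −4jla²/(π²(j² − l²)²) for j + l odd, ∫x²·sin(jπx/a)·sin(lπx/a) dx = (−1)^(j+l)·4jla³/(π²(j² − l²)²); higher powers the same way via product-to-sum and parts.
Normalization: ∫|φ|² dx = 5.6042.
⟨x⟩ = 2.3416 and ⟨x²⟩ = 6.6915.
(Δx)² = 6.6915 − (2.3416)² = 1.2083.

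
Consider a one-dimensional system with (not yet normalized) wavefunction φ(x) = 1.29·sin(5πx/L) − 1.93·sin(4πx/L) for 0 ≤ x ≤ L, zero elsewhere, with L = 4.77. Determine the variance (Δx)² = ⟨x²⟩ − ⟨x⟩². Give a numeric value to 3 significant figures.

1.05

Compute ⟨x⟩ and ⟨x²⟩ separately, then (Δx)² = ⟨x²⟩ − ⟨x⟩².
On 0 ≤ x ≤ L (j ≠ l): ∫sin²(jπx/L) dx = L/2, ∫sin(jπx/L)·sin(lπx/L) dx = 0; diagonal moments ∫x·sin²(jπx/L) dx = L²/4, ∫x²·sin²(jπx/L) dx = L³·(1/6 − 1/(4j²π²)); cross terms ∫x·sin(jπx/L)·sin(lπx/L) dx = 0 for j + l even and −4jlL²/(π²(j² − l²)²) for j + l odd, ∫x²·sin(jπx/L)·sin(lπx/L) dx = (−1)^(j+l)·4jlL³/(π²(j² − l²)²); higher powers the same way via product-to-sum and parts.
Normalization: ∫|φ|² dx = 12.853.
⟨x⟩ = 3.2671 and ⟨x²⟩ = 11.728.
(Δx)² = 11.728 − (3.2671)² = 1.0539.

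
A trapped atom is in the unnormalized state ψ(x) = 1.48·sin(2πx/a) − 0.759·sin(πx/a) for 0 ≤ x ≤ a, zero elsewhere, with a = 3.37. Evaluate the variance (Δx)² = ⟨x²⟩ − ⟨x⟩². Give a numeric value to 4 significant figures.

Compute ⟨x⟩ and ⟨x²⟩ separately, then (Δx)² = ⟨x²⟩ − ⟨x⟩².
On 0 ≤ x ≤ a (j ≠ l): ∫sin²(jπx/a) dx = a/2, ∫sin(jπx/a)·sin(lπx/a) dx = 0; diagonal moments ∫x·sin²(jπx/a) dx = a²/4, ∫x²·sin²(jπx/a) dx = a³·(1/6 − 1/(4j²π²)); cross terms ∫x·sin(jπx/a)·sin(lπx/a) dx = 0 for j + l even and −4jla²/(π²(j² − l²)²) for j + l odd, ∫x²·sin(jπx/a)·sin(lπx/a) dx = (−1)^(j+l)·4jla³/(π²(j² − l²)²); higher powers the same way via product-to-sum and parts.
Normalization: ∫|ψ|² dx = 4.6615.
⟨x⟩ = 2.1780 and ⟨x²⟩ = 5.2132.
(Δx)² = 5.2132 − (2.1780)² = 0.46970.

0.4697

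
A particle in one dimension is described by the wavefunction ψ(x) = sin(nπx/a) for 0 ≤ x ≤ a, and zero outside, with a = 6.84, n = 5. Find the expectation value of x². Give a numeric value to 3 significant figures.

15.5

⟨x²⟩ = ∫ x²·|ψ|² dx / ∫|ψ|² dx (integrals over the domain).
With sin²θ = (1 − cos2θ)/2 on 0 ≤ x ≤ a: ∫sin²(nπx/a) dx = a/2, ∫x·sin²(nπx/a) dx = a²/4, ∫x²·sin²(nπx/a) dx = a³·(1/6 − 1/(4n²π²)); higher powers xᵏ the same way, integrating xᵏ·cos(2nπx/a) by parts.
State is unnormalized: ∫|ψ|² dx = 3.4200, and ∫ψ*·x²·ψ dx = 53.011, so ⟨x²⟩ = 53.011 / 3.4200.
⟨x²⟩ = 15.500.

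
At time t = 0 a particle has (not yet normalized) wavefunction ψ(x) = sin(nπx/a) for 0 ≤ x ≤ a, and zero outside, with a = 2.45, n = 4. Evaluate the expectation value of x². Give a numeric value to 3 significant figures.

1.98

⟨x²⟩ = ∫ x²·|ψ|² dx / ∫|ψ|² dx (integrals over the domain).
With sin²θ = (1 − cos2θ)/2 on 0 ≤ x ≤ a: ∫sin²(nπx/a) dx = a/2, ∫x·sin²(nπx/a) dx = a²/4, ∫x²·sin²(nπx/a) dx = a³·(1/6 − 1/(4n²π²)); higher powers xᵏ the same way, integrating xᵏ·cos(2nπx/a) by parts.
State is unnormalized: ∫|ψ|² dx = 1.2250, and ∫ψ*·x²·ψ dx = 2.4277, so ⟨x²⟩ = 2.4277 / 1.2250.
⟨x²⟩ = 1.9818.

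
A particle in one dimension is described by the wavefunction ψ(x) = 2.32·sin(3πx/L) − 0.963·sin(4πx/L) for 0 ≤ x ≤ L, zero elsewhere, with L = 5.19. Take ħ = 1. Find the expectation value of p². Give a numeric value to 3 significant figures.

p² ψ = −ħ² d²ψ/dx²; ⟨p²⟩ = −ħ² ∫ ψ*·ψ'' dx / ∫|ψ|² dx.
d²/dx² sin(jπx/L) = −(jπ/L)²·sin(jπx/L); on 0 ≤ x ≤ L, ∫sin²(jπx/L) dx = L/2 and ∫sin(jπx/L)·sin(lπx/L) dx = 0 for j ≠ l, so only diagonal terms survive in ∫|ψ|² and ∫ψ·ψ″; ∫ψ·ψ′ dx = [ψ²/2] between the walls = 0.
State is unnormalized: ∫|ψ|² dx = 16.374, and ∫ψ*·(−ħ² ψ'') dx = 60.168, so ⟨p²⟩ = 60.168 / 16.374.
⟨p²⟩ = 3.6746.

3.67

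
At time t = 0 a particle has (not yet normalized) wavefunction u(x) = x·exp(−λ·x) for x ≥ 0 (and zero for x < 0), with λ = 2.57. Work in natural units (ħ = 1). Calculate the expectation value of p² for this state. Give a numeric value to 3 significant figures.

p² u = −ħ² d²u/dx²; ⟨p²⟩ = −ħ² ∫ u*·u'' dx / ∫|u|² dx.
Differentiate x·exp(−λ·x) with the product rule; every integrand then reduces to terms xʲ·e^(−2λx) on [0, ∞), with ∫₀^∞ xʲ·e^(−2λx) dx = j!/(2λ)^(j+1).
State is unnormalized: ∫|u|² dx = 0.014728, and ∫u*·(−ħ² u'') dx = 0.097276, so ⟨p²⟩ = 0.097276 / 0.014728.
⟨p²⟩ = 6.6049.

6.60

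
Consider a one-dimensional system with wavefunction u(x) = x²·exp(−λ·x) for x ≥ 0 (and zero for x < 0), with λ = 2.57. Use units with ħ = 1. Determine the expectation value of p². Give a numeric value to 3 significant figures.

p² u = −ħ² d²u/dx²; ⟨p²⟩ = −ħ² ∫ u*·u'' dx / ∫|u|² dx.
Differentiate x²·exp(−λ·x) with the product rule; every integrand then reduces to terms xʲ·e^(−2λx) on [0, ∞), with ∫₀^∞ xʲ·e^(−2λx) dx = j!/(2λ)^(j+1).
State is unnormalized: ∫|u|² dx = 0.0066895, and ∫u*·(−ħ² u'') dx = 0.014728, so ⟨p²⟩ = 0.014728 / 0.0066895.
⟨p²⟩ = 2.2016.

2.20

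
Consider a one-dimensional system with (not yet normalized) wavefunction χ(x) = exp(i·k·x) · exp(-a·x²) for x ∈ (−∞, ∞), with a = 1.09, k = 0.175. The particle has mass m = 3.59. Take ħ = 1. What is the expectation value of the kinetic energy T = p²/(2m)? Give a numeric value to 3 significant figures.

0.156

T = −(ħ²/2m) d²/dx², so ⟨T⟩ = −(ħ²/2m) ∫ χ*·χ'' dx / ∫|χ|² dx; with m = 3.59.
Gaussian moments: ∫x^(2j)·e^(−2ax²) dx = (2j−1)!!/(4a)^j · √(π/(2a)), odd powers integrate to 0; here √(π/(2a)) = 1.2005. Derivatives: χ′ = (ik − 2ax)·χ, χ″ = ((ik − 2ax)² − 2a)·χ; the odd-in-x pieces drop out.
State is unnormalized: ∫|χ|² dx = 1.2005, and ∫χ*·(−ħ²/2m · χ'') dx = 0.18736, so ⟨T⟩ = 0.18736 / 1.2005.
⟨T⟩ = 0.15608.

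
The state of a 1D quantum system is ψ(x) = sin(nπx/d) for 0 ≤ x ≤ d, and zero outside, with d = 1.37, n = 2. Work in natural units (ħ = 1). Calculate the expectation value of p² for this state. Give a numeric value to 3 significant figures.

21.0

p² ψ = −ħ² d²ψ/dx²; ⟨p²⟩ = −ħ² ∫ ψ*·ψ'' dx / ∫|ψ|² dx.
d/dx sin(nπx/d) = (nπ/d)·cos(nπx/d) and d²/dx² sin(nπx/d) = −(nπ/d)²·sin(nπx/d); on 0 ≤ x ≤ d, ∫sin²(nπx/d) dx = d/2 and ∫sin(nπx/d)·cos(nπx/d) dx = 0.
State is unnormalized: ∫|ψ|² dx = 0.68500, and ∫ψ*·(−ħ² ψ'') dx = 14.408, so ⟨p²⟩ = 14.408 / 0.68500.
⟨p²⟩ = 21.034.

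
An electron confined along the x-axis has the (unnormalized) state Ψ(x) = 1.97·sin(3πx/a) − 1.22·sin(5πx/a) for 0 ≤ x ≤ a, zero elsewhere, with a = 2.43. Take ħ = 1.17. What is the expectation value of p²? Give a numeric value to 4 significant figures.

30.74

p² Ψ = −ħ² d²Ψ/dx²; ⟨p²⟩ = −ħ² ∫ Ψ*·Ψ'' dx / ∫|Ψ|² dx.
d²/dx² sin(jπx/a) = −(jπ/a)²·sin(jπx/a); on 0 ≤ x ≤ a, ∫sin²(jπx/a) dx = a/2 and ∫sin(jπx/a)·sin(lπx/a) dx = 0 for j ≠ l, so only diagonal terms survive in ∫|Ψ|² and ∫Ψ·Ψ″; ∫Ψ·Ψ′ dx = [Ψ²/2] between the walls = 0.
State is unnormalized: ∫|Ψ|² dx = 6.5237, and ∫Ψ*·(−ħ² Ψ'') dx = 200.54, so ⟨p²⟩ = 200.54 / 6.5237.
⟨p²⟩ = 30.740.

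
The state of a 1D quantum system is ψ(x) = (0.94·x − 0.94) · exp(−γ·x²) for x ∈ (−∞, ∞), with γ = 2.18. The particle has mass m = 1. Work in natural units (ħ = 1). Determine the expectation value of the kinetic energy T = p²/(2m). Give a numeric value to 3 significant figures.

1.31

T = −(ħ²/2m) d²/dx², so ⟨T⟩ = −(ħ²/2m) ∫ ψ*·ψ'' dx / ∫|ψ|² dx; with m = 1.
Expand each integrand as polynomial × e^(−2γx²) and use ∫x^(2j)·e^(−2γx²) dx = (2j−1)!!/(4γ)^j · √(π/(2γ)), odd powers → 0; here √(π/(2γ)) = 0.84885. Differentiate with the product rule, d/dx e^(−γx²) = −2γx·e^(−γx²).
State is unnormalized: ∫|ψ|² dx = 0.83606, and ∫ψ*·(−ħ²/2m · ψ'') dx = 1.0988, so ⟨T⟩ = 1.0988 / 0.83606.
⟨T⟩ = 1.3143.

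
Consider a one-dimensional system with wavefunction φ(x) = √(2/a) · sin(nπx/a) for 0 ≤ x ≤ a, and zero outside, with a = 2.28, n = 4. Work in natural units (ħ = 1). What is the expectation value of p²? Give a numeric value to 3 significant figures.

p² φ = −ħ² d²φ/dx²; ⟨p²⟩ = −ħ² ∫ φ*·φ'' dx.
d/dx sin(nπx/a) = (nπ/a)·cos(nπx/a) and d²/dx² sin(nπx/a) = −(nπ/a)²·sin(nπx/a); on 0 ≤ x ≤ a, ∫sin²(nπx/a) dx = a/2 and ∫sin(nπx/a)·cos(nπx/a) dx = 0.
⟨p²⟩ = 30.377.

30.4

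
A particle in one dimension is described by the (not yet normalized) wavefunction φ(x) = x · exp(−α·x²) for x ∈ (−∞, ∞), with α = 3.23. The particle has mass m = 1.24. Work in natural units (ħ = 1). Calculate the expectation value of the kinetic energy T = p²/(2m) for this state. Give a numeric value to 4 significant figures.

3.907

T = −(ħ²/2m) d²/dx², so ⟨T⟩ = −(ħ²/2m) ∫ φ*·φ'' dx / ∫|φ|² dx; with m = 1.24.
Expand each integrand as polynomial × e^(−2αx²) and use ∫x^(2j)·e^(−2αx²) dx = (2j−1)!!/(4α)^j · √(π/(2α)), odd powers → 0; here √(π/(2α)) = 0.69736. Differentiate with the product rule, d/dx e^(−αx²) = −2αx·e^(−αx²).
State is unnormalized: ∫|φ|² dx = 0.053975, and ∫φ*·(−ħ²/2m · φ'') dx = 0.21090, so ⟨T⟩ = 0.21090 / 0.053975.
⟨T⟩ = 3.9073.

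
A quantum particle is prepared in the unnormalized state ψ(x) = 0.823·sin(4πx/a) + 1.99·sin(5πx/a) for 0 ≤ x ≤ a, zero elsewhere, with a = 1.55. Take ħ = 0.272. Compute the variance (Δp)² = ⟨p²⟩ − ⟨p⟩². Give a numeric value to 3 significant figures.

Compute ⟨p⟩ and ⟨p²⟩ separately; (Δp)² = ⟨p²⟩ − ⟨p⟩².
d²/dx² sin(jπx/a) = −(jπ/a)²·sin(jπx/a); on 0 ≤ x ≤ a, ∫sin²(jπx/a) dx = a/2 and ∫sin(jπx/a)·sin(lπx/a) dx = 0 for j ≠ l, so only diagonal terms survive in ∫|ψ|² and ∫ψ·ψ″; ∫ψ·ψ′ dx = [ψ²/2] between the walls = 0.
Normalization: ∫|ψ|² dx = 3.5940.
⟨p⟩ = 0.0000 and ⟨p²⟩ = 7.1987.
(Δp)² = 7.1987 − (0.0000)² = 7.1987.

7.20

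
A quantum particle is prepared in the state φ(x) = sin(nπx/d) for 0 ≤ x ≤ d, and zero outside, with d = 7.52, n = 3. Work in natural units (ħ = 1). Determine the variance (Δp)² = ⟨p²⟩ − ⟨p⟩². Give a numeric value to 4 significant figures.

Compute ⟨p⟩ and ⟨p²⟩ separately; (Δp)² = ⟨p²⟩ − ⟨p⟩².
d/dx sin(nπx/d) = (nπ/d)·cos(nπx/d) and d²/dx² sin(nπx/d) = −(nπ/d)²·sin(nπx/d); on 0 ≤ x ≤ d, ∫sin²(nπx/d) dx = d/2 and ∫sin(nπx/d)·cos(nπx/d) dx = 0.
Normalization: ∫|φ|² dx = 3.7600.
⟨p⟩ = 0.0000 and ⟨p²⟩ = 1.5707.
(Δp)² = 1.5707 − (0.0000)² = 1.5707.

1.571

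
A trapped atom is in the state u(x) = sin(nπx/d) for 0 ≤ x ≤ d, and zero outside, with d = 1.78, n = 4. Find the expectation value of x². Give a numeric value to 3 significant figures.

⟨x²⟩ = ∫ x²·|u|² dx / ∫|u|² dx (integrals over the domain).
With sin²θ = (1 − cos2θ)/2 on 0 ≤ x ≤ d: ∫sin²(nπx/d) dx = d/2, ∫x·sin²(nπx/d) dx = d²/4, ∫x²·sin²(nπx/d) dx = d³·(1/6 − 1/(4n²π²)); higher powers xᵏ the same way, integrating xᵏ·cos(2nπx/d) by parts.
State is unnormalized: ∫|u|² dx = 0.89000, and ∫u*·x²·u dx = 0.93103, so ⟨x²⟩ = 0.93103 / 0.89000.
⟨x²⟩ = 1.0461.

1.05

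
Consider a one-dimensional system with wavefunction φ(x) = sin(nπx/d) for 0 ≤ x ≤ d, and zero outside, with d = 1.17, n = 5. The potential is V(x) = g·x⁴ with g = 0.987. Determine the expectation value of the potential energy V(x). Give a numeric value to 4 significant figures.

⟨V⟩ = ∫ V(x)·|φ|² dx / ∫|φ|² dx.
With sin²θ = (1 − cos2θ)/2 on 0 ≤ x ≤ d: ∫sin²(nπx/d) dx = d/2, ∫x·sin²(nπx/d) dx = d²/4, ∫x²·sin²(nπx/d) dx = d³·(1/6 − 1/(4n²π²)); higher powers xᵏ the same way, integrating xᵏ·cos(2nπx/d) by parts.
State is unnormalized: ∫|φ|² dx = 0.58500, and ∫φ*·V(x)·φ dx = 0.21204, so ⟨V⟩ = 0.21204 / 0.58500.
⟨V⟩ = 0.36246.

0.3625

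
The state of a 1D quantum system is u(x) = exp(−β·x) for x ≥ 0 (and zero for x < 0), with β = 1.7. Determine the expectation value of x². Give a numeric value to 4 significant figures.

0.1730

⟨x²⟩ = ∫ x²·|u|² dx / ∫|u|² dx (integrals over the domain).
Every integrand reduces to terms xʲ·e^(−2βx) on [0, ∞); use ∫₀^∞ xʲ·e^(−2βx) dx = j!/(2β)^(j+1).
State is unnormalized: ∫|u|² dx = 0.29412, and ∫u*·x²·u dx = 0.050885, so ⟨x²⟩ = 0.050885 / 0.29412.
⟨x²⟩ = 0.17301.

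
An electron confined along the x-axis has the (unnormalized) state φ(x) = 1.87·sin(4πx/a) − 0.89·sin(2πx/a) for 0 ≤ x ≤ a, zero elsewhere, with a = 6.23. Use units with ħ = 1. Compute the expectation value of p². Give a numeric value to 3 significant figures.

3.51

p² φ = −ħ² d²φ/dx²; ⟨p²⟩ = −ħ² ∫ φ*·φ'' dx / ∫|φ|² dx.
d²/dx² sin(jπx/a) = −(jπ/a)²·sin(jπx/a); on 0 ≤ x ≤ a, ∫sin²(jπx/a) dx = a/2 and ∫sin(jπx/a)·sin(lπx/a) dx = 0 for j ≠ l, so only diagonal terms survive in ∫|φ|² and ∫φ·φ″; ∫φ·φ′ dx = [φ²/2] between the walls = 0.
State is unnormalized: ∫|φ|² dx = 13.360, and ∫φ*·(−ħ² φ'') dx = 46.828, so ⟨p²⟩ = 46.828 / 13.360.
⟨p²⟩ = 3.5050.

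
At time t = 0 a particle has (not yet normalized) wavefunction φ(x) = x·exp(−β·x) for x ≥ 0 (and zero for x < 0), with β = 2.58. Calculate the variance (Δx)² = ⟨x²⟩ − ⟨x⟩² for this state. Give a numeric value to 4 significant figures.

0.1127

Compute ⟨x⟩ and ⟨x²⟩ separately, then (Δx)² = ⟨x²⟩ − ⟨x⟩².
Every integrand reduces to terms xʲ·e^(−2βx) on [0, ∞); use ∫₀^∞ xʲ·e^(−2βx) dx = j!/(2β)^(j+1).
Normalization: ∫|φ|² dx = 0.014557.
⟨x⟩ = 0.58140 and ⟨x²⟩ = 0.45069.
(Δx)² = 0.45069 − (0.58140)² = 0.11267.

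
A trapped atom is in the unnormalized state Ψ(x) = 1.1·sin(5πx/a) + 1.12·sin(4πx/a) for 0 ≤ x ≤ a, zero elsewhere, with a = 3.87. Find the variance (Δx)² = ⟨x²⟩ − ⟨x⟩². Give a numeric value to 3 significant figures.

Compute ⟨x⟩ and ⟨x²⟩ separately, then (Δx)² = ⟨x²⟩ − ⟨x⟩².
On 0 ≤ x ≤ a (j ≠ l): ∫sin²(jπx/a) dx = a/2, ∫sin(jπx/a)·sin(lπx/a) dx = 0; diagonal moments ∫x·sin²(jπx/a) dx = a²/4, ∫x²·sin²(jπx/a) dx = a³·(1/6 − 1/(4j²π²)); cross terms ∫x·sin(jπx/a)·sin(lπx/a) dx = 0 for j + l even and −4jla²/(π²(j² − l²)²) for j + l odd, ∫x²·sin(jπx/a)·sin(lπx/a) dx = (−1)^(j+l)·4jla³/(π²(j² − l²)²); higher powers the same way via product-to-sum and parts.
Normalization: ∫|Ψ|² dx = 4.7686.
⟨x⟩ = 1.1606 and ⟨x²⟩ = 1.9563.
(Δx)² = 1.9563 − (1.1606)² = 0.60931.

0.609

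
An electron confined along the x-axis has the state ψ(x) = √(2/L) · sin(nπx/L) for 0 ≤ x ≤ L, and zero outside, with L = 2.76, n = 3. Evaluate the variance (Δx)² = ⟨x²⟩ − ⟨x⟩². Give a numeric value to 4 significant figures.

0.5919

Compute ⟨x⟩ and ⟨x²⟩ separately, then (Δx)² = ⟨x²⟩ − ⟨x⟩².
With sin²θ = (1 − cos2θ)/2 on 0 ≤ x ≤ L: ∫sin²(nπx/L) dx = L/2, ∫x·sin²(nπx/L) dx = L²/4, ∫x²·sin²(nπx/L) dx = L³·(1/6 − 1/(4n²π²)); higher powers xᵏ the same way, integrating xᵏ·cos(2nπx/L) by parts.
⟨x⟩ = 1.3800 and ⟨x²⟩ = 2.4963.
(Δx)² = 2.4963 − (1.3800)² = 0.59192.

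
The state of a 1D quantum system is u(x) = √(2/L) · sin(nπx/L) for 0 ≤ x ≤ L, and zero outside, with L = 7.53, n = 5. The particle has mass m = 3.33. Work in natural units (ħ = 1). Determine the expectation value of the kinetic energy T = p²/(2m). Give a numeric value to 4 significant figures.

T = −(ħ²/2m) d²/dx², so ⟨T⟩ = −(ħ²/2m) ∫ u*·u'' dx; with m = 3.33.
d/dx sin(nπx/L) = (nπ/L)·cos(nπx/L) and d²/dx² sin(nπx/L) = −(nπ/L)²·sin(nπx/L); on 0 ≤ x ≤ L, ∫sin²(nπx/L) dx = L/2 and ∫sin(nπx/L)·cos(nπx/L) dx = 0.
⟨T⟩ = 0.65339.

0.6534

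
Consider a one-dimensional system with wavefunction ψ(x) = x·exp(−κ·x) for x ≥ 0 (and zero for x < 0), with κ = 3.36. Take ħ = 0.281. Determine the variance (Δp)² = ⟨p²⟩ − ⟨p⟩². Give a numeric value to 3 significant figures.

0.891

Compute ⟨p⟩ and ⟨p²⟩ separately; (Δp)² = ⟨p²⟩ − ⟨p⟩².
Differentiate x·exp(−κ·x) with the product rule; every integrand then reduces to terms xʲ·e^(−2κx) on [0, ∞), with ∫₀^∞ xʲ·e^(−2κx) dx = j!/(2κ)^(j+1).
Normalization: ∫|ψ|² dx = 0.0065906.
⟨p⟩ = 0.0000 and ⟨p²⟩ = 0.89144.
(Δp)² = 0.89144 − (0.0000)² = 0.89144.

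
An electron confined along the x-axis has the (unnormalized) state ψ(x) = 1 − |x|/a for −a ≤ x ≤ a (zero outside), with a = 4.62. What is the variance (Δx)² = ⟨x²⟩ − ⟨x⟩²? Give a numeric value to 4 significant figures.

2.134

Compute ⟨x⟩ and ⟨x²⟩ separately, then (Δx)² = ⟨x²⟩ − ⟨x⟩².
ψ is even, so ∫ over [−a, a] = 2∫₀ᵃ with ψ = 1 − x/a there: ∫₀ᵃ (1 − x/a)² dx = a/3, ∫₀ᵃ x²(1 − x/a)² dx = a³/30, ∫₀ᵃ x⁴(1 − x/a)² dx = a⁵/105.
Normalization: ∫|ψ|² dx = 3.0800.
⟨x⟩ = 0.0000 and ⟨x²⟩ = 2.1344.
(Δx)² = 2.1344 − (0.0000)² = 2.1344.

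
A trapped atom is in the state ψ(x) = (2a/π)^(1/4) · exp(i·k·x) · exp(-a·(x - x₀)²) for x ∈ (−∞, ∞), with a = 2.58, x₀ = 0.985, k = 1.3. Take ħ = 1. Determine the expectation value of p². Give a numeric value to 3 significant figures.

p² ψ = −ħ² d²ψ/dx²; ⟨p²⟩ = −ħ² ∫ ψ*·ψ'' dx.
Gaussian moments (u = x − x₀): ∫u^(2j)·e^(−2au²) du = (2j−1)!!/(4a)^j · √(π/(2a)), odd powers integrate to 0; here √(π/(2a)) = 0.78028. Derivatives: ψ′ = (ik − 2au)·ψ, ψ″ = ((ik − 2au)² − 2a)·ψ; the odd-in-u pieces drop out.
⟨p²⟩ = 4.2700.

4.27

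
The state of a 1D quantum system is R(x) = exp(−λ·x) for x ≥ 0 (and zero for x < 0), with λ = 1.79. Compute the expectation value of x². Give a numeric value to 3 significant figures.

⟨x²⟩ = ∫ x²·|R|² dx / ∫|R|² dx (integrals over the domain).
Every integrand reduces to terms xʲ·e^(−2λx) on [0, ∞); use ∫₀^∞ xʲ·e^(−2λx) dx = j!/(2λ)^(j+1).
State is unnormalized: ∫|R|² dx = 0.27933, and ∫R*·x²·R dx = 0.043589, so ⟨x²⟩ = 0.043589 / 0.27933.
⟨x²⟩ = 0.15605.

0.156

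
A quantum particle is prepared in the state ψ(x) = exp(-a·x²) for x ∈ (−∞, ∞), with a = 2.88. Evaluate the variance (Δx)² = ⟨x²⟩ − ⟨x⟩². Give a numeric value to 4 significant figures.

0.08681

Compute ⟨x⟩ and ⟨x²⟩ separately, then (Δx)² = ⟨x²⟩ − ⟨x⟩².
Gaussian moments: ∫x^(2j)·e^(−2ax²) dx = (2j−1)!!/(4a)^j · √(π/(2a)), odd powers integrate to 0; here √(π/(2a)) = 0.73852.
Normalization: ∫|ψ|² dx = 0.73852.
⟨x⟩ = 0.0000 and ⟨x²⟩ = 0.086806.
(Δx)² = 0.086806 − (0.0000)² = 0.086806.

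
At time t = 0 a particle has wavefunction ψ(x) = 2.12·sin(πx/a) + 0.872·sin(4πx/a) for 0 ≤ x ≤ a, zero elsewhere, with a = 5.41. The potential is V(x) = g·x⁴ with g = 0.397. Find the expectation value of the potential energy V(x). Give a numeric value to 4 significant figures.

36.45

⟨V⟩ = ∫ V(x)·|ψ|² dx / ∫|ψ|² dx.
On 0 ≤ x ≤ a (j ≠ l): ∫sin²(jπx/a) dx = a/2, ∫sin(jπx/a)·sin(lπx/a) dx = 0; diagonal moments ∫x·sin²(jπx/a) dx = a²/4, ∫x²·sin²(jπx/a) dx = a³·(1/6 − 1/(4j²π²)); cross terms ∫x·sin(jπx/a)·sin(lπx/a) dx = 0 for j + l even and −4jla²/(π²(j² − l²)²) for j + l odd, ∫x²·sin(jπx/a)·sin(lπx/a) dx = (−1)^(j+l)·4jla³/(π²(j² − l²)²); higher powers the same way via product-to-sum and parts.
State is unnormalized: ∫|ψ|² dx = 14.214, and ∫ψ*·V(x)·ψ dx = 518.14, so ⟨V⟩ = 518.14 / 14.214.
⟨V⟩ = 36.452.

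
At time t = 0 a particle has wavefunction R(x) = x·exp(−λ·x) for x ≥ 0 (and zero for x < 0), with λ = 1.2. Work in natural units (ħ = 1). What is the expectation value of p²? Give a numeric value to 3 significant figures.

p² R = −ħ² d²R/dx²; ⟨p²⟩ = −ħ² ∫ R*·R'' dx / ∫|R|² dx.
Differentiate x·exp(−λ·x) with the product rule; every integrand then reduces to terms xʲ·e^(−2λx) on [0, ∞), with ∫₀^∞ xʲ·e^(−2λx) dx = j!/(2λ)^(j+1).
State is unnormalized: ∫|R|² dx = 0.14468, and ∫R*·(−ħ² R'') dx = 0.20833, so ⟨p²⟩ = 0.20833 / 0.14468.
⟨p²⟩ = 1.4400.

1.44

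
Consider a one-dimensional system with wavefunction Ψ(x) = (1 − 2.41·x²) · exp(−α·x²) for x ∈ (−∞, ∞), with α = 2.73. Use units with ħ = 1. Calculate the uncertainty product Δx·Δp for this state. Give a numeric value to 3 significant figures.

0.604

Δx = √(⟨x²⟩−⟨x⟩²), Δp = √(⟨p²⟩−⟨p⟩²).
Expand each integrand as polynomial × e^(−2αx²) and use ∫x^(2j)·e^(−2αx²) dx = (2j−1)!!/(4α)^j · √(π/(2α)), odd powers → 0; here √(π/(2α)) = 0.75854. Differentiate with the product rule, d/dx e^(−αx²) = −2αx·e^(−αx²).
Normalization: ∫|Ψ|² dx = 0.53456.
⟨x⟩ = 0.0000, ⟨x²⟩ = 0.052812 ⇒ Δx = 0.22981.
⟨p⟩ = 0.0000, ⟨p²⟩ = 6.9045 ⇒ Δp = 2.6276.
Δx·Δp = 0.60386.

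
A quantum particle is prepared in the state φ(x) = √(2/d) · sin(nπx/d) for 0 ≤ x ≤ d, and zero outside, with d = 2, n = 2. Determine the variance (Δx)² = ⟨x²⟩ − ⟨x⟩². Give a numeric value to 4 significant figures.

Compute ⟨x⟩ and ⟨x²⟩ separately, then (Δx)² = ⟨x²⟩ − ⟨x⟩².
With sin²θ = (1 − cos2θ)/2 on 0 ≤ x ≤ d: ∫sin²(nπx/d) dx = d/2, ∫x·sin²(nπx/d) dx = d²/4, ∫x²·sin²(nπx/d) dx = d³·(1/6 − 1/(4n²π²)); higher powers xᵏ the same way, integrating xᵏ·cos(2nπx/d) by parts.
⟨x⟩ = 1.0000 and ⟨x²⟩ = 1.2827.
(Δx)² = 1.2827 − (1.0000)² = 0.28267.

0.2827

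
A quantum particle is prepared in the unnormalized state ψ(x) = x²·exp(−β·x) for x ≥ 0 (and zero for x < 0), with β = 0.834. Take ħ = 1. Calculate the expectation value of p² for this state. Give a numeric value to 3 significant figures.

p² ψ = −ħ² d²ψ/dx²; ⟨p²⟩ = −ħ² ∫ ψ*·ψ'' dx / ∫|ψ|² dx.
Differentiate x²·exp(−β·x) with the product rule; every integrand then reduces to terms xʲ·e^(−2βx) on [0, ∞), with ∫₀^∞ xʲ·e^(−2βx) dx = j!/(2β)^(j+1).
State is unnormalized: ∫|ψ|² dx = 1.8588, and ∫ψ*·(−ħ² ψ'') dx = 0.43096, so ⟨p²⟩ = 0.43096 / 1.8588.
⟨p²⟩ = 0.23185.

0.232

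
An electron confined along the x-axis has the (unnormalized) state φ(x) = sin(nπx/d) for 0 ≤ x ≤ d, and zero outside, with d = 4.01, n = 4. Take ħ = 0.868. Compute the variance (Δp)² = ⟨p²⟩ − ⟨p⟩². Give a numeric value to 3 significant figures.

7.40

Compute ⟨p⟩ and ⟨p²⟩ separately; (Δp)² = ⟨p²⟩ − ⟨p⟩².
d/dx sin(nπx/d) = (nπ/d)·cos(nπx/d) and d²/dx² sin(nπx/d) = −(nπ/d)²·sin(nπx/d); on 0 ≤ x ≤ d, ∫sin²(nπx/d) dx = d/2 and ∫sin(nπx/d)·cos(nπx/d) dx = 0.
Normalization: ∫|φ|² dx = 2.0050.
⟨p⟩ = 0.0000 and ⟨p²⟩ = 7.3990.
(Δp)² = 7.3990 − (0.0000)² = 7.3990.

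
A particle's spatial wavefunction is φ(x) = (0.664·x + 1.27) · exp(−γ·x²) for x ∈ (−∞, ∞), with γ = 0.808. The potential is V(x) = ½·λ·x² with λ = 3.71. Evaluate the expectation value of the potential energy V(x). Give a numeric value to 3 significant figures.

0.663

⟨V⟩ = ∫ V(x)·|φ|² dx / ∫|φ|² dx.
Expand each integrand as polynomial × e^(−2γx²) and use ∫x^(2j)·e^(−2γx²) dx = (2j−1)!!/(4γ)^j · √(π/(2γ)), odd powers → 0; here √(π/(2γ)) = 1.3943.
State is unnormalized: ∫|φ|² dx = 2.4391, and ∫φ*·V(x)·φ dx = 1.6182, so ⟨V⟩ = 1.6182 / 2.4391.
⟨V⟩ = 0.66346.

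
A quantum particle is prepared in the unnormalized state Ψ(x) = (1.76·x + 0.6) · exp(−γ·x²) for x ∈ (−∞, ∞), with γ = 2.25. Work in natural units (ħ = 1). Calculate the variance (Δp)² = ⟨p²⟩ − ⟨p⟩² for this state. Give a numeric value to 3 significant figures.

Compute ⟨p⟩ and ⟨p²⟩ separately; (Δp)² = ⟨p²⟩ − ⟨p⟩².
Expand each integrand as polynomial × e^(−2γx²) and use ∫x^(2j)·e^(−2γx²) dx = (2j−1)!!/(4γ)^j · √(π/(2γ)), odd powers → 0; here √(π/(2γ)) = 0.83554. Differentiate with the product rule, d/dx e^(−γx²) = −2γx·e^(−γx²).
Normalization: ∫|Ψ|² dx = 0.58837.
⟨p⟩ = 0.0000 and ⟨p²⟩ = 4.4494.
(Δp)² = 4.4494 − (0.0000)² = 4.4494.

4.45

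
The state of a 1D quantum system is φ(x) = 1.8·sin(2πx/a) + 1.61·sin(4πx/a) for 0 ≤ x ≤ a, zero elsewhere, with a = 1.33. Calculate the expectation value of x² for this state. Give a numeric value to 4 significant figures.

0.6539

⟨x²⟩ = ∫ x²·|φ|² dx / ∫|φ|² dx (integrals over the domain).
On 0 ≤ x ≤ a (j ≠ l): ∫sin²(jπx/a) dx = a/2, ∫sin(jπx/a)·sin(lπx/a) dx = 0; diagonal moments ∫x·sin²(jπx/a) dx = a²/4, ∫x²·sin²(jπx/a) dx = a³·(1/6 − 1/(4j²π²)); cross terms ∫x·sin(jπx/a)·sin(lπx/a) dx = 0 for j + l even and −4jla²/(π²(j² − l²)²) for j + l odd, ∫x²·sin(jπx/a)·sin(lπx/a) dx = (−1)^(j+l)·4jla³/(π²(j² − l²)²); higher powers the same way via product-to-sum and parts.
State is unnormalized: ∫|φ|² dx = 3.8783, and ∫φ*·x²·φ dx = 2.5359, so ⟨x²⟩ = 2.5359 / 3.8783.
⟨x²⟩ = 0.65386.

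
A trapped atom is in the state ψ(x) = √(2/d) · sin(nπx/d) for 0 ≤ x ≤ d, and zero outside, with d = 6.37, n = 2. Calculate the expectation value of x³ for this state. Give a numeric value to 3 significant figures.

⟨x³⟩ = ∫ x³·|ψ|² dx (integrals over the domain).
With sin²θ = (1 − cos2θ)/2 on 0 ≤ x ≤ d: ∫sin²(nπx/d) dx = d/2, ∫x·sin²(nπx/d) dx = d²/4, ∫x²·sin²(nπx/d) dx = d³·(1/6 − 1/(4n²π²)); higher powers xᵏ the same way, integrating xᵏ·cos(2nπx/d) by parts.
⟨x³⟩ = 59.708.

59.7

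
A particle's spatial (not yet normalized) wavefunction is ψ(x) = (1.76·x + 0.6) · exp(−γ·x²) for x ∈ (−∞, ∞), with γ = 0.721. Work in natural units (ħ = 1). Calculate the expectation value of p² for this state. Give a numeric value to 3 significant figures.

p² ψ = −ħ² d²ψ/dx²; ⟨p²⟩ = −ħ² ∫ ψ*·ψ'' dx / ∫|ψ|² dx.
Expand each integrand as polynomial × e^(−2γx²) and use ∫x^(2j)·e^(−2γx²) dx = (2j−1)!!/(4γ)^j · √(π/(2γ)), odd powers → 0; here √(π/(2γ)) = 1.4760. Differentiate with the product rule, d/dx e^(−γx²) = −2γx·e^(−γx²).
State is unnormalized: ∫|ψ|² dx = 2.1167, and ∫ψ*·(−ħ² ψ'') dx = 3.8122, so ⟨p²⟩ = 3.8122 / 2.1167.
⟨p²⟩ = 1.8010.

1.80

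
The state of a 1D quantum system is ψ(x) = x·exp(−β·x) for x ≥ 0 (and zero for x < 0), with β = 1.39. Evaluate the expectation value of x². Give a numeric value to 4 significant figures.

⟨x²⟩ = ∫ x²·|ψ|² dx / ∫|ψ|² dx (integrals over the domain).
Every integrand reduces to terms xʲ·e^(−2βx) on [0, ∞); use ∫₀^∞ xʲ·e^(−2βx) dx = j!/(2β)^(j+1).
State is unnormalized: ∫|ψ|² dx = 0.093088, and ∫ψ*·x²·ψ dx = 0.14454, so ⟨x²⟩ = 0.14454 / 0.093088.
⟨x²⟩ = 1.5527.

1.553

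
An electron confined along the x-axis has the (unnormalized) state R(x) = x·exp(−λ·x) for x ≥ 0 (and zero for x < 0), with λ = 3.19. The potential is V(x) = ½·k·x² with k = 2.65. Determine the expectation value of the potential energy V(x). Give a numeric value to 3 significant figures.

0.391

⟨V⟩ = ∫ V(x)·|R|² dx / ∫|R|² dx.
Every integrand reduces to terms xʲ·e^(−2λx) on [0, ∞); use ∫₀^∞ xʲ·e^(−2λx) dx = j!/(2λ)^(j+1).
State is unnormalized: ∫|R|² dx = 0.0077014, and ∫R*·V(x)·R dx = 0.0030083, so ⟨V⟩ = 0.0030083 / 0.0077014.
⟨V⟩ = 0.39062.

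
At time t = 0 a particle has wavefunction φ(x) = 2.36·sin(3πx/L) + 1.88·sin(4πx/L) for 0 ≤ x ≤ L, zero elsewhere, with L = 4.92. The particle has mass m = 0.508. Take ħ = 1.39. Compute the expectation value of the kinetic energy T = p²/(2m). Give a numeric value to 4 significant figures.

T = −(ħ²/2m) d²/dx², so ⟨T⟩ = −(ħ²/2m) ∫ φ*·φ'' dx / ∫|φ|² dx; with m = 0.508.
d²/dx² sin(jπx/L) = −(jπ/L)²·sin(jπx/L); on 0 ≤ x ≤ L, ∫sin²(jπx/L) dx = L/2 and ∫sin(jπx/L)·sin(lπx/L) dx = 0 for j ≠ l, so only diagonal terms survive in ∫|φ|² and ∫φ·φ″; ∫φ·φ′ dx = [φ²/2] between the walls = 0.
State is unnormalized: ∫|φ|² dx = 22.396, and ∫φ*·(−ħ²/2m · φ'') dx = 203.47, so ⟨T⟩ = 203.47 / 22.396.
⟨T⟩ = 9.0854.

9.085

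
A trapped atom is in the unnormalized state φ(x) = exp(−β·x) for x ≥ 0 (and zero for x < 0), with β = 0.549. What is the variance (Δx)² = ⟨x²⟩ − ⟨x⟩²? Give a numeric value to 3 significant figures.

0.829

Compute ⟨x⟩ and ⟨x²⟩ separately, then (Δx)² = ⟨x²⟩ − ⟨x⟩².
Every integrand reduces to terms xʲ·e^(−2βx) on [0, ∞); use ∫₀^∞ xʲ·e^(−2βx) dx = j!/(2β)^(j+1).
Normalization: ∫|φ|² dx = 0.91075.
⟨x⟩ = 0.91075 and ⟨x²⟩ = 1.6589.
(Δx)² = 1.6589 − (0.91075)² = 0.82946.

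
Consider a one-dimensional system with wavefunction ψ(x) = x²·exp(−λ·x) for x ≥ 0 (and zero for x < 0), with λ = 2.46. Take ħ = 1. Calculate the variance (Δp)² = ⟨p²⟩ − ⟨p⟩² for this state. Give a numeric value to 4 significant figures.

Compute ⟨p⟩ and ⟨p²⟩ separately; (Δp)² = ⟨p²⟩ − ⟨p⟩².
Differentiate x²·exp(−λ·x) with the product rule; every integrand then reduces to terms xʲ·e^(−2λx) on [0, ∞), with ∫₀^∞ xʲ·e^(−2λx) dx = j!/(2λ)^(j+1).
Normalization: ∫|ψ|² dx = 0.0083250.
⟨p⟩ = 0.0000 and ⟨p²⟩ = 2.0172.
(Δp)² = 2.0172 − (0.0000)² = 2.0172.

2.017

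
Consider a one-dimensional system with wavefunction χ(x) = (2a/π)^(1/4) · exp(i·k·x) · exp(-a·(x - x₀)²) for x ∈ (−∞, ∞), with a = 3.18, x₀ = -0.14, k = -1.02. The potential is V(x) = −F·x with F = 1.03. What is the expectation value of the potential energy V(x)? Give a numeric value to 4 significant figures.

0.1442

⟨V⟩ = ∫ V(x)·|χ|² dx.
Gaussian moments (u = x − x₀): ∫u^(2j)·e^(−2au²) du = (2j−1)!!/(4a)^j · √(π/(2a)), odd powers integrate to 0; here √(π/(2a)) = 0.70282.
⟨V⟩ = 0.14420.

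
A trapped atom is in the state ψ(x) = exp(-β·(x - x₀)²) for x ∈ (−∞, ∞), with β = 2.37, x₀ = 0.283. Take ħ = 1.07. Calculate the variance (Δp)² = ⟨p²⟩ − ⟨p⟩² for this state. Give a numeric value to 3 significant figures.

2.71

Compute ⟨p⟩ and ⟨p²⟩ separately; (Δp)² = ⟨p²⟩ − ⟨p⟩².
Gaussian moments (u = x − x₀): ∫u^(2j)·e^(−2βu²) du = (2j−1)!!/(4β)^j · √(π/(2β)), odd powers integrate to 0; here √(π/(2β)) = 0.81412. Derivatives: d/dx e^(−βu²) = −2βu·e^(−βu²), d²/dx² e^(−βu²) = (4β²u² − 2β)·e^(−βu²).
Normalization: ∫|ψ|² dx = 0.81412.
⟨p⟩ = 0.0000 and ⟨p²⟩ = 2.7134.
(Δp)² = 2.7134 − (0.0000)² = 2.7134.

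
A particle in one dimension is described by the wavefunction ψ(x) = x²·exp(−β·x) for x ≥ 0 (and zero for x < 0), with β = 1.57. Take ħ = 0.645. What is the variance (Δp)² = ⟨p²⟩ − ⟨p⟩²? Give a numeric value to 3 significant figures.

0.342

Compute ⟨p⟩ and ⟨p²⟩ separately; (Δp)² = ⟨p²⟩ − ⟨p⟩².
Differentiate x²·exp(−β·x) with the product rule; every integrand then reduces to terms xʲ·e^(−2βx) on [0, ∞), with ∫₀^∞ xʲ·e^(−2βx) dx = j!/(2β)^(j+1).
Normalization: ∫|ψ|² dx = 0.078625.
⟨p⟩ = 0.0000 and ⟨p²⟩ = 0.34182.
(Δp)² = 0.34182 − (0.0000)² = 0.34182.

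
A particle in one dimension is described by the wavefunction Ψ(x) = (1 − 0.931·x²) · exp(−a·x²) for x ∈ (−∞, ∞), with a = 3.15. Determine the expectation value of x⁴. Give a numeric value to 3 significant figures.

0.00984

⟨x⁴⟩ = ∫ x⁴·|Ψ|² dx / ∫|Ψ|² dx (integrals over the domain).
Expand each integrand as polynomial × e^(−2ax²) and use ∫x^(2j)·e^(−2ax²) dx = (2j−1)!!/(4a)^j · √(π/(2a)), odd powers → 0; here √(π/(2a)) = 0.70616.
State is unnormalized: ∫|Ψ|² dx = 0.61337, and ∫Ψ*·x⁴·Ψ dx = 0.0060341, so ⟨x⁴⟩ = 0.0060341 / 0.61337.
⟨x⁴⟩ = 0.0098375.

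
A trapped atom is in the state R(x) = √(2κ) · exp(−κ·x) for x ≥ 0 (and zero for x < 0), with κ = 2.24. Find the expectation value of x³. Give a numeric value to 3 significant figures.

⟨x³⟩ = ∫ x³·|R|² dx (integrals over the domain).
Every integrand reduces to terms xʲ·e^(−2κx) on [0, ∞); use ∫₀^∞ xʲ·e^(−2κx) dx = j!/(2κ)^(j+1).
⟨x³⟩ = 0.066729.

0.0667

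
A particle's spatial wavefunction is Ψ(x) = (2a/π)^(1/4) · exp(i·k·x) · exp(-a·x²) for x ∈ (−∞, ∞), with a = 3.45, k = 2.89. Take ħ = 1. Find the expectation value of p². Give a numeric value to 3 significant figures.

11.8

p² Ψ = −ħ² d²Ψ/dx²; ⟨p²⟩ = −ħ² ∫ Ψ*·Ψ'' dx.
Gaussian moments: ∫x^(2j)·e^(−2ax²) dx = (2j−1)!!/(4a)^j · √(π/(2a)), odd powers integrate to 0; here √(π/(2a)) = 0.67476. Derivatives: Ψ′ = (ik − 2ax)·Ψ, Ψ″ = ((ik − 2ax)² − 2a)·Ψ; the odd-in-x pieces drop out.
⟨p²⟩ = 11.802.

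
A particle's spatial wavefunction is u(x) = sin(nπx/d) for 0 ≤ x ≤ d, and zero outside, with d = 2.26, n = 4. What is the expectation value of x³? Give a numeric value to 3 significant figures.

2.83

⟨x³⟩ = ∫ x³·|u|² dx / ∫|u|² dx (integrals over the domain).
With sin²θ = (1 − cos2θ)/2 on 0 ≤ x ≤ d: ∫sin²(nπx/d) dx = d/2, ∫x·sin²(nπx/d) dx = d²/4, ∫x²·sin²(nπx/d) dx = d³·(1/6 − 1/(4n²π²)); higher powers xᵏ the same way, integrating xᵏ·cos(2nπx/d) by parts.
State is unnormalized: ∫|u|² dx = 1.1300, and ∫u*·x³·u dx = 3.1990, so ⟨x³⟩ = 3.1990 / 1.1300.
⟨x³⟩ = 2.8310.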